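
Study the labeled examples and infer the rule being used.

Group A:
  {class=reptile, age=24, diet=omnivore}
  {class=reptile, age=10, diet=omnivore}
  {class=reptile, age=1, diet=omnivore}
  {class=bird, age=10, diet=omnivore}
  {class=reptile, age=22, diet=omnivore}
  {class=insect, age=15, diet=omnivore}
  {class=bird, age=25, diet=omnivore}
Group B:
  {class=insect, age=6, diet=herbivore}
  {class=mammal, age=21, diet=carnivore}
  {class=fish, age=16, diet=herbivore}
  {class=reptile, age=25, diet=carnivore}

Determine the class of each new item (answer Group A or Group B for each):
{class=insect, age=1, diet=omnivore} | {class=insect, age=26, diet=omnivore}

Group A, Group A

'Group A' ⟺ diet is omnivore.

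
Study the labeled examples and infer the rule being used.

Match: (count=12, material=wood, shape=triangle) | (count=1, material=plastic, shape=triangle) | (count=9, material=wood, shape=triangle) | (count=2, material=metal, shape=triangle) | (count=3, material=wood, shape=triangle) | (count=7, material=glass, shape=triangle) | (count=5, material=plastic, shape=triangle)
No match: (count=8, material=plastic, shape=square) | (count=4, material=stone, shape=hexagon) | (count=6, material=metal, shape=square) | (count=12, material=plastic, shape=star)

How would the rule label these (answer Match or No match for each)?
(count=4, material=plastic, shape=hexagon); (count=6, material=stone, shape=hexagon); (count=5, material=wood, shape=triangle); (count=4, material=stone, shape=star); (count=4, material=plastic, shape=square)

Looking at the examples, the only property every 'Match' case has and every 'No match' case lacks is: shape is triangle.
(count=4, material=plastic, shape=hexagon) — shape is hexagon, hence No match. (count=6, material=stone, shape=hexagon) — shape is hexagon, hence No match. (count=5, material=wood, shape=triangle) — shape is triangle, hence Match. (count=4, material=stone, shape=star) — shape is star, hence No match. (count=4, material=plastic, shape=square) — shape is square, hence No match.

No match, No match, Match, No match, No match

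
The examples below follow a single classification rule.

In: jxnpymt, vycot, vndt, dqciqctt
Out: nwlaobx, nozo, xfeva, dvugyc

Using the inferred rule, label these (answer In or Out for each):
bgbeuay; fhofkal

Out, Out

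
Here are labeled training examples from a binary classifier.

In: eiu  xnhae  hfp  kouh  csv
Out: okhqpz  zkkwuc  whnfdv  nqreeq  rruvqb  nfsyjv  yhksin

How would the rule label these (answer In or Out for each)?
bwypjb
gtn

The pattern is that an item is 'In' exactly when: length ≤ 5.
bwypjb → length 6 → Out.
gtn → length 3 → In.

Out, In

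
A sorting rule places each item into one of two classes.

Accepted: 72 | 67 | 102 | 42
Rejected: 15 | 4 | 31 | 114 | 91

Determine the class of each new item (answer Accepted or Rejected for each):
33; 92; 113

Rule: ≡ 2 (mod 5). This holds for each 'Accepted' example and fails for each 'Rejected' one.
33: Rejected (33 mod 5 = 3).
92: Accepted (92 mod 5 = 2).
113: Rejected (113 mod 5 = 3).

Rejected, Accepted, Rejected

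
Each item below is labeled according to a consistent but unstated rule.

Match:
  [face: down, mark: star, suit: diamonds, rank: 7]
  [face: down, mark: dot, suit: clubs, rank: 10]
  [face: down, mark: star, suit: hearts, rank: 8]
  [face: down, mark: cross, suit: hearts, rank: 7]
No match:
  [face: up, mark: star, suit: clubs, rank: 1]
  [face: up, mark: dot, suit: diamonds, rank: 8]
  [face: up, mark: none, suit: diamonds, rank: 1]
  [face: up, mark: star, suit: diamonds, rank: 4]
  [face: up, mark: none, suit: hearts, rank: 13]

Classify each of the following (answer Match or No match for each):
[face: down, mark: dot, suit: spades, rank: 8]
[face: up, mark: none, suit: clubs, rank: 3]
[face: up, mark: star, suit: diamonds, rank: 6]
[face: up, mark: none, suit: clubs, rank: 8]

Match, No match, No match, No match

'Match' ⟺ face is down.
[face: down, mark: dot, suit: spades, rank: 8] — face is down, hence Match. [face: up, mark: none, suit: clubs, rank: 3] — face is up, hence No match. [face: up, mark: star, suit: diamonds, rank: 6] — face is up, hence No match. [face: up, mark: none, suit: clubs, rank: 8] — face is up, hence No match.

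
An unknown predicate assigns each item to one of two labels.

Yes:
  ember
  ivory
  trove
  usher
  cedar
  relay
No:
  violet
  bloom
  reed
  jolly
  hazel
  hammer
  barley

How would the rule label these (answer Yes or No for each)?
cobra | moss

Yes, No

Rule: odd length AND contains 'r'. This holds for each 'Yes' example and fails for each 'No' one.
cobra → length 5, has 'r' → Yes.
moss → length 4, no 'r' → No.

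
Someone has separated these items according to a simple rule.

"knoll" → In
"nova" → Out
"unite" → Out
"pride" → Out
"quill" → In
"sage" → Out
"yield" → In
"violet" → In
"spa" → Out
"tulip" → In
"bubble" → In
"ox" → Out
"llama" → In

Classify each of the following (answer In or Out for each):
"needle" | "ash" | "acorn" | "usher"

Checking candidate rules against both groups, what survives is: contains 'l'.
"needle" → has 'l' → In. "ash" → no 'l' → Out. "acorn" → no 'l' → Out. "usher" → no 'l' → Out.

In, Out, Out, Out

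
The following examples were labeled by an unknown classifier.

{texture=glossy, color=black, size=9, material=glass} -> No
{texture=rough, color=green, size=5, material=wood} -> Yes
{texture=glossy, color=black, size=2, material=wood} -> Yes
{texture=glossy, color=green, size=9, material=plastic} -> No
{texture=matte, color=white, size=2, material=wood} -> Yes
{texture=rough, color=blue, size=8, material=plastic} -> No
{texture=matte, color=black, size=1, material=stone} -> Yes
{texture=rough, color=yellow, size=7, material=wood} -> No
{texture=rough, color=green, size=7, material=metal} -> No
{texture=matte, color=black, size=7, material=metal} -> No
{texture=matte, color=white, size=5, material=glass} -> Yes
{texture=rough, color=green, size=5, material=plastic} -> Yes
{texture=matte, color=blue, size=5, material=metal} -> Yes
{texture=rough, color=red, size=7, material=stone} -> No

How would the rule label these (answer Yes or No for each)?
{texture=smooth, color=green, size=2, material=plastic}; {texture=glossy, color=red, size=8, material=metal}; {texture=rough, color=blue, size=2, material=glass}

Yes, No, Yes

One predicate separates the groups cleanly: size ≤ 5.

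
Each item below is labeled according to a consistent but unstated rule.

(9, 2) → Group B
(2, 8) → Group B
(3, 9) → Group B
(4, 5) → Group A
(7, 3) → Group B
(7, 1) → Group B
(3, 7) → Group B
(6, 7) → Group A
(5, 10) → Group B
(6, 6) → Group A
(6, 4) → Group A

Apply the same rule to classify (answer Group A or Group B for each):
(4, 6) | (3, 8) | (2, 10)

Group A, Group B, Group B

The pattern is that an item is 'Group A' exactly when: |first − second| ≤ 2.
(4, 6): |4−6| = 2 — checks out, so Group A.
(3, 8): |3−8| = 5 — doesn't qualify, so Group B.
(2, 10): |2−10| = 8 — doesn't qualify, so Group B.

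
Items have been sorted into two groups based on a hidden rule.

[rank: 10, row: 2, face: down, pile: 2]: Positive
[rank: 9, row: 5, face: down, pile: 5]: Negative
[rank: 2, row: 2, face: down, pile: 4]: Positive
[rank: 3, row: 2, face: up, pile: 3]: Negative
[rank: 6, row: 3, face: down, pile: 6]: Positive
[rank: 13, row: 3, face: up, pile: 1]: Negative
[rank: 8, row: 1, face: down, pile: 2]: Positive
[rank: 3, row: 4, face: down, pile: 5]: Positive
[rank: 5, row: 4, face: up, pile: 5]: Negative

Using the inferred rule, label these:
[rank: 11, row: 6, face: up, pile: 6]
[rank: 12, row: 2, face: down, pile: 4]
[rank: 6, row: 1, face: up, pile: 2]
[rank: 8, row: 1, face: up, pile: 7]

The rule appears to be: face is down AND row ≤ 4.
Negative: [rank: 11, row: 6, face: up, pile: 6], since face is up, row = 6. Positive: [rank: 12, row: 2, face: down, pile: 4], since face is down, row = 2. Negative: [rank: 6, row: 1, face: up, pile: 2], since face is up, row = 1. Negative: [rank: 8, row: 1, face: up, pile: 7], since face is up, row = 1.

Negative, Positive, Negative, Negative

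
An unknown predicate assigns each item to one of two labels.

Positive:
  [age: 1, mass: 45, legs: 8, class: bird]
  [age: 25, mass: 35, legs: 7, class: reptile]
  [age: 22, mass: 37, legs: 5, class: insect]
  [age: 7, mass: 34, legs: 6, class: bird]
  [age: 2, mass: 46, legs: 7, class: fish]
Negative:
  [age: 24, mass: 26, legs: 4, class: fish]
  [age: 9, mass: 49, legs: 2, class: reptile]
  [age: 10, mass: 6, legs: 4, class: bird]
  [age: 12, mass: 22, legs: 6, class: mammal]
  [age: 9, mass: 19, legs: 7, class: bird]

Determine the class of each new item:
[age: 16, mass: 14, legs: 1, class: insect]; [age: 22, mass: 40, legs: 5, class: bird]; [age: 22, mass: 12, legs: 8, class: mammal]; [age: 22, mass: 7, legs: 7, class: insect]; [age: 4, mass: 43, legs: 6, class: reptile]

Negative, Positive, Negative, Negative, Positive

Every 'Positive' example satisfies: mass ≥ 26 AND legs ≥ 5. None of the 'Negative' examples do.
[age: 16, mass: 14, legs: 1, class: insect]: mass = 14, legs = 1 — does not satisfy this, so Negative.
[age: 22, mass: 40, legs: 5, class: bird]: mass = 40, legs = 5 — matches, so Positive.
[age: 22, mass: 12, legs: 8, class: mammal]: mass = 12, legs = 8 — does not satisfy this, so Negative.
[age: 22, mass: 7, legs: 7, class: insect]: mass = 7, legs = 7 — does not satisfy this, so Negative.
[age: 4, mass: 43, legs: 6, class: reptile]: mass = 43, legs = 6 — matches, so Positive.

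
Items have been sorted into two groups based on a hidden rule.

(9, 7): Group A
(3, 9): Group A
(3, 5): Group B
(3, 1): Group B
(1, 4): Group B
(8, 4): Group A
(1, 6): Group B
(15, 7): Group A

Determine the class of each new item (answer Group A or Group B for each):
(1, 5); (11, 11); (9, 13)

Group B, Group A, Group A

The common property of the 'Group A' items is: sum ≥ 12. No 'Group B' item has it.
(1, 5) — 1+5 = 6, hence Group B.
(11, 11) — 11+11 = 22, hence Group A.
(9, 13) — 9+13 = 22, hence Group A.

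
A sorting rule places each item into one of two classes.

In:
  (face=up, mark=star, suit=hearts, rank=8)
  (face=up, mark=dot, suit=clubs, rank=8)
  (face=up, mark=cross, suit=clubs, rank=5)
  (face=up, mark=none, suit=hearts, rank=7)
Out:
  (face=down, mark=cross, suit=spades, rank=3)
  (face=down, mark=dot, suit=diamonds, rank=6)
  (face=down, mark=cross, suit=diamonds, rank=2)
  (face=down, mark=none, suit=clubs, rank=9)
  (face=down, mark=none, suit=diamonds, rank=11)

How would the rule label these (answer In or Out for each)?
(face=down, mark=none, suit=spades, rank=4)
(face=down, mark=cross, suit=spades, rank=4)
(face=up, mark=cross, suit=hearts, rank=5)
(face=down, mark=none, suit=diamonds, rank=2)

Out, Out, In, Out

A rule that fits every label: face is up — true of each 'In' example, false of each 'Out' one.
(face=down, mark=none, suit=spades, rank=4): Out (face is down).
(face=down, mark=cross, suit=spades, rank=4): Out (face is down).
(face=up, mark=cross, suit=hearts, rank=5): In (face is up).
(face=down, mark=none, suit=diamonds, rank=2): Out (face is down).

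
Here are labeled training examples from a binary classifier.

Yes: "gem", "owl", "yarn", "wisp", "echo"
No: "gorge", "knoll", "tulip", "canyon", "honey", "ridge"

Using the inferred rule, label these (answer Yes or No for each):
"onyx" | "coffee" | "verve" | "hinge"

Yes, No, No, No

'Yes' ⟺ length ≤ 4.
"onyx" — length 4, hence Yes.
"coffee" — length 6, hence No.
"verve" — length 5, hence No.
"hinge" — length 5, hence No.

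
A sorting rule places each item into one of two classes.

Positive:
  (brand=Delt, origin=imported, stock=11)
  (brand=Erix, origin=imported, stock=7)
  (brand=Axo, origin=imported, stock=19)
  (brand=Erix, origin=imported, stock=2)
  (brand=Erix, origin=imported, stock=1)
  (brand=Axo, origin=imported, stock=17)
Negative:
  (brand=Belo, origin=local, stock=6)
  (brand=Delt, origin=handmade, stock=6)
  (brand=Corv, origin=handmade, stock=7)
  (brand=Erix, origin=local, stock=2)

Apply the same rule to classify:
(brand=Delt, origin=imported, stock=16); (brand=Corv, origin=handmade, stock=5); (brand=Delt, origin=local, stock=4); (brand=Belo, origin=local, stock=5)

'Positive' ⟺ origin is imported.
(brand=Delt, origin=imported, stock=16) — origin is imported, hence Positive.
(brand=Corv, origin=handmade, stock=5) — origin is handmade, hence Negative.
(brand=Delt, origin=local, stock=4) — origin is local, hence Negative.
(brand=Belo, origin=local, stock=5) — origin is local, hence Negative.

Positive, Negative, Negative, Negative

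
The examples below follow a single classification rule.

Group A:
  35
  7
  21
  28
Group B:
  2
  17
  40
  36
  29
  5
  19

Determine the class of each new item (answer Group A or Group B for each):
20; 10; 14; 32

Group B, Group B, Group A, Group B

Comparing the two groups points to one rule — multiple of 7.
Group B: 20, since 20 = 7·2 + 6.
Group B: 10, since 10 = 7·1 + 3.
Group A: 14, since 14 = 7·2.
Group B: 32, since 32 = 7·4 + 4.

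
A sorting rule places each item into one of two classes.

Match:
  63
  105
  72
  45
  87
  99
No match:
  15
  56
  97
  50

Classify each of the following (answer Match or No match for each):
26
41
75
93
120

No match, No match, Match, Match, Match

The simplest hypothesis consistent with all the labels is: multiple of 3 AND at least 45.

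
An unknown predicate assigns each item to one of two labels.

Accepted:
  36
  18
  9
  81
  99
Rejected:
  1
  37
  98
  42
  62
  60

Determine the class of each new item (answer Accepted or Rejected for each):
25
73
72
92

The common property of the 'Accepted' items is: multiple of 9. No 'Rejected' item has it.
25: 25 = 9·2 + 7, doesn't qualify → Rejected. 73: 73 = 9·8 + 1, doesn't qualify → Rejected. 72: 72 = 9·8, satisfies this → Accepted. 92: 92 = 9·10 + 2, doesn't qualify → Rejected.

Rejected, Rejected, Accepted, Rejected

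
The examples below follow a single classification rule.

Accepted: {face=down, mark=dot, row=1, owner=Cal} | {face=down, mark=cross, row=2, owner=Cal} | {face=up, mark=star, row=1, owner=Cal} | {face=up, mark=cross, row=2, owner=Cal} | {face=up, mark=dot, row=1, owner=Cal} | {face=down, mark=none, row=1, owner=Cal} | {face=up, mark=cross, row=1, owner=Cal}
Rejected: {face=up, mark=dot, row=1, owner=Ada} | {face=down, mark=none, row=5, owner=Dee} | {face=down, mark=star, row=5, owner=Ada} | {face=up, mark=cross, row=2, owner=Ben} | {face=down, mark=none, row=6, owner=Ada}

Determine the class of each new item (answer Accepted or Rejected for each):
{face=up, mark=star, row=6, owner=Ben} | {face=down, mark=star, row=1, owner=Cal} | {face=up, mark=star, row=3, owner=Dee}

'Accepted' ⟺ owner is Cal.
{face=up, mark=star, row=6, owner=Ben} — owner is Ben, hence Rejected.
{face=down, mark=star, row=1, owner=Cal} — owner is Cal, hence Accepted.
{face=up, mark=star, row=3, owner=Dee} — owner is Dee, hence Rejected.

Rejected, Accepted, Rejected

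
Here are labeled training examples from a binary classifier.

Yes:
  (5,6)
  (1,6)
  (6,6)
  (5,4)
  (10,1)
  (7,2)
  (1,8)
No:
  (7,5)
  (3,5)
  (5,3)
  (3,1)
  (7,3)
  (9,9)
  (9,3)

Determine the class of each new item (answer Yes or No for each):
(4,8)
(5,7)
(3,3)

Yes, No, No

All 'Yes' examples share one property — product is even — and every 'No' example lacks it.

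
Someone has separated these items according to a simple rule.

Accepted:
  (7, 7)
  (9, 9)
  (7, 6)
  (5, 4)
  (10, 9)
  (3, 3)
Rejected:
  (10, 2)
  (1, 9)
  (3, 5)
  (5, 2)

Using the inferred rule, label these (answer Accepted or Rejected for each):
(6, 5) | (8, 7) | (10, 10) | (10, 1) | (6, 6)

One predicate separates the groups cleanly: |first − second| ≤ 1.
Accepted: (6, 5), since |6−5| = 1.
Accepted: (8, 7), since |8−7| = 1.
Accepted: (10, 10), since |10−10| = 0.
Rejected: (10, 1), since |10−1| = 9.
Accepted: (6, 6), since |6−6| = 0.

Accepted, Accepted, Accepted, Rejected, Accepted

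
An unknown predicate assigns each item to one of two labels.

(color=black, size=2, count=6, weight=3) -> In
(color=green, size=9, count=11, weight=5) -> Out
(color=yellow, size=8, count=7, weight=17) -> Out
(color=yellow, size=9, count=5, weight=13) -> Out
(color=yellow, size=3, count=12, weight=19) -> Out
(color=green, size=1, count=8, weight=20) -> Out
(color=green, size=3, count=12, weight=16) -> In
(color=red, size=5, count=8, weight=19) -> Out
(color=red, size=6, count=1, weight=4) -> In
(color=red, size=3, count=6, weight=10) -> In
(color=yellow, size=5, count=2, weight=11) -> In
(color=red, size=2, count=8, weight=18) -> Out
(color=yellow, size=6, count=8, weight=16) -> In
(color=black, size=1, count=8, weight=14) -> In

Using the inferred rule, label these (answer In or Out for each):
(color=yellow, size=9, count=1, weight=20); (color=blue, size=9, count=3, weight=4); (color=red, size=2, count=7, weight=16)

Out, Out, In

One predicate separates the groups cleanly: weight ≤ 16 AND size ≤ 6.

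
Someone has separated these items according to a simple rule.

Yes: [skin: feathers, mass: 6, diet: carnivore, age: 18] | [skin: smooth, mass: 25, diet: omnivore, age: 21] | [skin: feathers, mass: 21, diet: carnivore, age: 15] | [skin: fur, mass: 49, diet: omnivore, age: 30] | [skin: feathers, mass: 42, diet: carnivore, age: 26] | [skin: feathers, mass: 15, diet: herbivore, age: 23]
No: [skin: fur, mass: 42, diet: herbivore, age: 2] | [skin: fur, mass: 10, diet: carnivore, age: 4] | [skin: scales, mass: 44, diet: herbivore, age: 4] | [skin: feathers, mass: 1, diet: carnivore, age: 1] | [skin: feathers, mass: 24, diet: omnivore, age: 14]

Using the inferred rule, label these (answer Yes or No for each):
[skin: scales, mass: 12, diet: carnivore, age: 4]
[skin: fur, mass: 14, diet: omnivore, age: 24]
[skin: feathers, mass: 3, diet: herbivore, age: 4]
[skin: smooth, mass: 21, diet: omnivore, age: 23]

No, Yes, No, Yes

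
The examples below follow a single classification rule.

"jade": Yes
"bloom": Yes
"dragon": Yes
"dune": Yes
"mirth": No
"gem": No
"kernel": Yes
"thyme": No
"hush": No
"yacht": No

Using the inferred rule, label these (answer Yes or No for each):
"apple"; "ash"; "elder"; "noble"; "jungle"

Rule: has ≥ 2 vowels. This holds for each 'Yes' example and fails for each 'No' one.
"apple": 2 vowels, has this property → Yes. "ash": 1 vowel, does not fit → No. "elder": 2 vowels, has this property → Yes. "noble": 2 vowels, has this property → Yes. "jungle": 2 vowels, has this property → Yes.

Yes, No, Yes, Yes, Yes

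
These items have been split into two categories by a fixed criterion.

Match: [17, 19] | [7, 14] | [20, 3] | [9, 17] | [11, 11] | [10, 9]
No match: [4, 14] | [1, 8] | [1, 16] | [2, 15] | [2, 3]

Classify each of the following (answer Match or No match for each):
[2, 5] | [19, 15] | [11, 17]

The distinguishing property — sum ≥ 19 — holds for all the 'Match' cases and none of the 'No match' cases.
[2, 5]: No match (2+5 = 7). [19, 15]: Match (19+15 = 34). [11, 17]: Match (11+17 = 28).

No match, Match, Match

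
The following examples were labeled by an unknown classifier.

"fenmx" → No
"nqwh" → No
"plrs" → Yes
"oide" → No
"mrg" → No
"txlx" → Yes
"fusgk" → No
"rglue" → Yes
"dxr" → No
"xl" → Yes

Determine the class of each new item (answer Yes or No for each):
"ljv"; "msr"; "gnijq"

The pattern is that an item is 'Yes' exactly when: contains 'l'.
"ljv": has 'l', passes → Yes.
"msr": no 'l', does not satisfy this → No.
"gnijq": no 'l', does not satisfy this → No.

Yes, No, No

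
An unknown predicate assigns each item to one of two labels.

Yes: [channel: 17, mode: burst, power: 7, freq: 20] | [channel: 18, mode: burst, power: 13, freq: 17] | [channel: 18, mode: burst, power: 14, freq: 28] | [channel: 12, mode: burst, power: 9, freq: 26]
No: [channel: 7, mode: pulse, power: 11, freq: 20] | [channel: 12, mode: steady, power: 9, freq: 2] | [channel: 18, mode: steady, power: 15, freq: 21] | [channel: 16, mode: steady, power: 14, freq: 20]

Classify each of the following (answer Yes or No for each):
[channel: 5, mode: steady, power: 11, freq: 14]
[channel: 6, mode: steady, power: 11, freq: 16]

The distinguishing property — mode is burst — holds for all the 'Yes' cases and none of the 'No' cases.
[channel: 5, mode: steady, power: 11, freq: 14] → mode is steady → No.
[channel: 6, mode: steady, power: 11, freq: 16] → mode is steady → No.

No, No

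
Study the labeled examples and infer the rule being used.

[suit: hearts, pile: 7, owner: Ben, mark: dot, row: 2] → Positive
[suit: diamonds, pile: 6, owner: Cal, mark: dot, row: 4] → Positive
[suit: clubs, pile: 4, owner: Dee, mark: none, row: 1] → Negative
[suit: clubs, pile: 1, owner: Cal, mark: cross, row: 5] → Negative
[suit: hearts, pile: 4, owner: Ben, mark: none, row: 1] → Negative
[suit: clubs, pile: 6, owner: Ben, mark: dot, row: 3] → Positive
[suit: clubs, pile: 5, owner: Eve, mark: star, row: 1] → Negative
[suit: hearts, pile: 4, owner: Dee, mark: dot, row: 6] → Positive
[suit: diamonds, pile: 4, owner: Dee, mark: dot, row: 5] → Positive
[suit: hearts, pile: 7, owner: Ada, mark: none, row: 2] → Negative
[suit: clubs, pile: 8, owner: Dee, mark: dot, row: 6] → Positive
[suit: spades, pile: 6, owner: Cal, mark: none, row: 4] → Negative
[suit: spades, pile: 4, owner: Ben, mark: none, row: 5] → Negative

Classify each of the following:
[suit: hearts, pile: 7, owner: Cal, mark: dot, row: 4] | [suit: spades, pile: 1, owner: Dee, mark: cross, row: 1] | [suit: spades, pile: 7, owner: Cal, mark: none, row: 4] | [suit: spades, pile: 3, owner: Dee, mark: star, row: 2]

The simplest hypothesis consistent with all the labels is: mark is dot.

Positive, Negative, Negative, Negative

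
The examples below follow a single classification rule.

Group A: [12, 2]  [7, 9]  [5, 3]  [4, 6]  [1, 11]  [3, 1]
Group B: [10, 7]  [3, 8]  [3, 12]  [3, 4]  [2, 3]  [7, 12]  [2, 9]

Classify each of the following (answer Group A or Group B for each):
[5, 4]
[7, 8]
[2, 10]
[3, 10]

'Group A' ⟺ sum is even.
[5, 4]: Group B (5+4 = 9).
[7, 8]: Group B (7+8 = 15).
[2, 10]: Group A (2+10 = 12).
[3, 10]: Group B (3+10 = 13).

Group B, Group B, Group A, Group B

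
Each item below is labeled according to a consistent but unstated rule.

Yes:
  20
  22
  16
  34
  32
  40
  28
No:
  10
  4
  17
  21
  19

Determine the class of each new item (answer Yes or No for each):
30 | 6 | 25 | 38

A rule that fits every label: even AND at least 16 — true of each 'Yes' example, false of each 'No' one.
Yes: 30, since 30 is even, 30 ≥ 16. No: 6, since 6 is even, 6 < 16. No: 25, since 25 is odd, 25 ≥ 16. Yes: 38, since 38 is even, 38 ≥ 16.

Yes, No, No, Yes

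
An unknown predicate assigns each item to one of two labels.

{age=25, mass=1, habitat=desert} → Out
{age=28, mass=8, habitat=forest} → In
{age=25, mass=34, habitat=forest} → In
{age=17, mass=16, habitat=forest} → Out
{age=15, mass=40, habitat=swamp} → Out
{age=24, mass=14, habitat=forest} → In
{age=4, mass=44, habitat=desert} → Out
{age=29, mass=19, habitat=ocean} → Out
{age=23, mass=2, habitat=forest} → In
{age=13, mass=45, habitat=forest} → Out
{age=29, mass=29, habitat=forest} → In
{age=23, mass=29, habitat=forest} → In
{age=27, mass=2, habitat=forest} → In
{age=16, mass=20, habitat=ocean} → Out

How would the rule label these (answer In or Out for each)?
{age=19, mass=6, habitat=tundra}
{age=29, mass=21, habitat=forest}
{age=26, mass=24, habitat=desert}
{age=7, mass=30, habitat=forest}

One predicate separates the groups cleanly: habitat is forest AND age ≥ 23.

Out, In, Out, Out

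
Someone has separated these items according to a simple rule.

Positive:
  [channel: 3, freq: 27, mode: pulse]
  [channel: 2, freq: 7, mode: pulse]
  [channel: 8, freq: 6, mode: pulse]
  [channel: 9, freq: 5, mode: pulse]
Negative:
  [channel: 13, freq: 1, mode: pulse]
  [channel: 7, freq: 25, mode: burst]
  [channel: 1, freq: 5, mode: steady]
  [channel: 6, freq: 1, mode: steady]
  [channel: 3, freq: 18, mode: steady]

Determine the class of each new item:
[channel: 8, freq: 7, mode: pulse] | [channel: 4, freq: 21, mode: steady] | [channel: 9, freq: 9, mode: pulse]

The common property of the 'Positive' items is: mode is pulse AND freq ≥ 5. No 'Negative' item has it.
Positive: [channel: 8, freq: 7, mode: pulse], since mode is pulse, freq = 7.
Negative: [channel: 4, freq: 21, mode: steady], since mode is steady, freq = 21.
Positive: [channel: 9, freq: 9, mode: pulse], since mode is pulse, freq = 9.

Positive, Negative, Positive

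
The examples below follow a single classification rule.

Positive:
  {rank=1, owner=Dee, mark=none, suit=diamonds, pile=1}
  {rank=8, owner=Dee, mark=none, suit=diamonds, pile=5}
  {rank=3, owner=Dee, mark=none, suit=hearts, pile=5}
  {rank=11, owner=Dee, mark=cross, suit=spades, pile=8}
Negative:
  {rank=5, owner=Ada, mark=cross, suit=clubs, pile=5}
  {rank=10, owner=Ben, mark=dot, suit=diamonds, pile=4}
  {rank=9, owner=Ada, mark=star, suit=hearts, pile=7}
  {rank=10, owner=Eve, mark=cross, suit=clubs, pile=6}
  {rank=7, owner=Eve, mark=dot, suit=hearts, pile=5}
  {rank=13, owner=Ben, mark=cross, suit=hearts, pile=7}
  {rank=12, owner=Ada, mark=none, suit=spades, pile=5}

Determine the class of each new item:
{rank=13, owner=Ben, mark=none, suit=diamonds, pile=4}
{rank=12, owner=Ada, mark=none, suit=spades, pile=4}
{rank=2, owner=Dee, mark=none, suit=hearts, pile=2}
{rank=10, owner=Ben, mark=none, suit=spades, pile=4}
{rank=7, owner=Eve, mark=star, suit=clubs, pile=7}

The distinguishing property — owner is Dee — holds for all the 'Positive' cases and none of the 'Negative' cases.
{rank=13, owner=Ben, mark=none, suit=diamonds, pile=4}: owner is Ben, does not pass → Negative.
{rank=12, owner=Ada, mark=none, suit=spades, pile=4}: owner is Ada, does not pass → Negative.
{rank=2, owner=Dee, mark=none, suit=hearts, pile=2}: owner is Dee, passes → Positive.
{rank=10, owner=Ben, mark=none, suit=spades, pile=4}: owner is Ben, does not pass → Negative.
{rank=7, owner=Eve, mark=star, suit=clubs, pile=7}: owner is Eve, does not pass → Negative.

Negative, Negative, Positive, Negative, Negative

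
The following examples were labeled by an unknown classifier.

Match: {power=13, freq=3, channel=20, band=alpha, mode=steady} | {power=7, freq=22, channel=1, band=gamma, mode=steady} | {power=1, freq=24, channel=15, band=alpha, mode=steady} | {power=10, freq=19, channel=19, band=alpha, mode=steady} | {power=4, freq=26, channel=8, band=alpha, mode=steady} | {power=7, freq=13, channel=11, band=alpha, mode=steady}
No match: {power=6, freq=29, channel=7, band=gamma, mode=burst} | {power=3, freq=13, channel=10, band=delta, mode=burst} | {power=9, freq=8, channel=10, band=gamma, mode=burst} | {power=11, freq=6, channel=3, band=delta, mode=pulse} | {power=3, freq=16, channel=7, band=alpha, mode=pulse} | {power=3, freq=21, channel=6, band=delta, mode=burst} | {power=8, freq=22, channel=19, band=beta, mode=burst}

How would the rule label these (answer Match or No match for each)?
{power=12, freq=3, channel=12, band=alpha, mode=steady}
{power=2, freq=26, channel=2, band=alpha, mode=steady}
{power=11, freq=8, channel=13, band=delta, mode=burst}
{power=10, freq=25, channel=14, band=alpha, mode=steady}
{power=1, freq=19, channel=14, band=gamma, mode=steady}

Match, Match, No match, Match, Match

The rule appears to be: mode is steady.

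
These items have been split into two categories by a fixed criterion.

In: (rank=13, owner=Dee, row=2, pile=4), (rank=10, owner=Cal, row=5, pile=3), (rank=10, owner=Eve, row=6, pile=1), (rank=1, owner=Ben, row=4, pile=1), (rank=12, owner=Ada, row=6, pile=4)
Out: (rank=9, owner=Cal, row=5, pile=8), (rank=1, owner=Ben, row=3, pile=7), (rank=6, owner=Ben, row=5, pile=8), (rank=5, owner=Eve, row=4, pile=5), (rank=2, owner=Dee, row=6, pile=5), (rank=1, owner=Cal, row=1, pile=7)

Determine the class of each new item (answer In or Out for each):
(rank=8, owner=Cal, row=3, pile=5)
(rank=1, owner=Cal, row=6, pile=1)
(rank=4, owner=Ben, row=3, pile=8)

Out, In, Out

The distinguishing property — pile ≤ 4 — holds for all the 'In' cases and none of the 'Out' cases.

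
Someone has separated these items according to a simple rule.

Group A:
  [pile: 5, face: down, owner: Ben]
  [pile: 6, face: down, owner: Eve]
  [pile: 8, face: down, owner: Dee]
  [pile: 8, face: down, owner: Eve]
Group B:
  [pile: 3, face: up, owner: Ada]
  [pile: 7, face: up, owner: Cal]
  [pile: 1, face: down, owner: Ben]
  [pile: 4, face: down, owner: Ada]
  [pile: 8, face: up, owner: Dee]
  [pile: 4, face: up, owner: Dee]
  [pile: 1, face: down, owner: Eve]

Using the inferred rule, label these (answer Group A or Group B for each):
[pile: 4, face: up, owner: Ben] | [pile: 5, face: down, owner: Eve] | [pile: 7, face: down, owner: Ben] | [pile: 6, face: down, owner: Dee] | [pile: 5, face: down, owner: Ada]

Group B, Group A, Group A, Group A, Group A

The common property of the 'Group A' items is: face is down AND pile ≥ 5. No 'Group B' item has it.
[pile: 4, face: up, owner: Ben]: Group B (face is up, pile = 4). [pile: 5, face: down, owner: Eve]: Group A (face is down, pile = 5). [pile: 7, face: down, owner: Ben]: Group A (face is down, pile = 7). [pile: 6, face: down, owner: Dee]: Group A (face is down, pile = 6). [pile: 5, face: down, owner: Ada]: Group A (face is down, pile = 5).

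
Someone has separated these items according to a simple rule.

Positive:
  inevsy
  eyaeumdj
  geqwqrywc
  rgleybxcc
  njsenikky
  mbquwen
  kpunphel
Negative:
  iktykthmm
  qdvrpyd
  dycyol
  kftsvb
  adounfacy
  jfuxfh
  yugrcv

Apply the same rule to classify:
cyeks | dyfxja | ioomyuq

Rule: contains 'e'. This holds for each 'Positive' example and fails for each 'Negative' one.
Positive: cyeks, since has 'e'. Negative: dyfxja, since no 'e'. Negative: ioomyuq, since no 'e'.

Positive, Negative, Negative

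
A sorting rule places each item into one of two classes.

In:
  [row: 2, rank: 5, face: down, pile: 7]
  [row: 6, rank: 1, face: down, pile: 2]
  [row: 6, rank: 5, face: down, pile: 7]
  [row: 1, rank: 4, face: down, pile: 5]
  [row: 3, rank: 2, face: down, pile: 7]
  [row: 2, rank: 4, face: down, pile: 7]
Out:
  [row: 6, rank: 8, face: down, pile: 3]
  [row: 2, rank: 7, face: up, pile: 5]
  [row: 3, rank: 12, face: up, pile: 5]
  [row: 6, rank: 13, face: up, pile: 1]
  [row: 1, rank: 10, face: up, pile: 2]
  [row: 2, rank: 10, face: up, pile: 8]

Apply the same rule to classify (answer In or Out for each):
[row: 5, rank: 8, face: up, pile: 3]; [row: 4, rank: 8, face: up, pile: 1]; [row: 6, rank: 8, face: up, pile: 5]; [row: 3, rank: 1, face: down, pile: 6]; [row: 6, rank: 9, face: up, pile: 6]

The common property of the 'In' items is: rank ≤ 5. No 'Out' item has it.
[row: 5, rank: 8, face: up, pile: 3] → rank = 8 → Out. [row: 4, rank: 8, face: up, pile: 1] → rank = 8 → Out. [row: 6, rank: 8, face: up, pile: 5] → rank = 8 → Out. [row: 3, rank: 1, face: down, pile: 6] → rank = 1 → In. [row: 6, rank: 9, face: up, pile: 6] → rank = 9 → Out.

Out, Out, Out, In, Out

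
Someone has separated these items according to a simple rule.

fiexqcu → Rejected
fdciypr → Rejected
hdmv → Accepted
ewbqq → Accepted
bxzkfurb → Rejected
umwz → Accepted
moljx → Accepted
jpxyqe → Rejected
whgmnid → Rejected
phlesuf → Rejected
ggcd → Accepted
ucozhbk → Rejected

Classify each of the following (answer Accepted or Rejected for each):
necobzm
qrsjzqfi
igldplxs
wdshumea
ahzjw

Rejected, Rejected, Rejected, Rejected, Accepted

The simplest hypothesis consistent with all the labels is: length ≤ 5.
Rejected: necobzm, since length 7.
Rejected: qrsjzqfi, since length 8.
Rejected: igldplxs, since length 8.
Rejected: wdshumea, since length 8.
Accepted: ahzjw, since length 5.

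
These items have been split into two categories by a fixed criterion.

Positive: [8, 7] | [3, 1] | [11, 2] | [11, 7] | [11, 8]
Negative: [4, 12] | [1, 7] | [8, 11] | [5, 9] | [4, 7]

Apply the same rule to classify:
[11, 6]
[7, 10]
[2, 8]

Positive, Negative, Negative

The pattern is that an item is 'Positive' exactly when: first > second.
[11, 6]: Positive (11 > 6). [7, 10]: Negative (7 < 10). [2, 8]: Negative (2 < 8).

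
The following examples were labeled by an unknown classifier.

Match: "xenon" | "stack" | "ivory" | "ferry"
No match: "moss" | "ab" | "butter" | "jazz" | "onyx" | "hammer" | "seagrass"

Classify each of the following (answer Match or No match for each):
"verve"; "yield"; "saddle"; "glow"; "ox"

Match, Match, No match, No match, No match

Every 'Match' example satisfies: odd length. None of the 'No match' examples do.
Match: "verve", since length 5.
Match: "yield", since length 5.
No match: "saddle", since length 6.
No match: "glow", since length 4.
No match: "ox", since length 2.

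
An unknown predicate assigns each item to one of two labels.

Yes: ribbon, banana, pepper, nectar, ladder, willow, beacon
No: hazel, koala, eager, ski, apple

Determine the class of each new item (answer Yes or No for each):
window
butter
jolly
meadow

Yes, Yes, No, Yes

'Yes' ⟺ even length.
window: length 6, satisfies this → Yes.
butter: length 6, satisfies this → Yes.
jolly: length 5, does not fit → No.
meadow: length 6, satisfies this → Yes.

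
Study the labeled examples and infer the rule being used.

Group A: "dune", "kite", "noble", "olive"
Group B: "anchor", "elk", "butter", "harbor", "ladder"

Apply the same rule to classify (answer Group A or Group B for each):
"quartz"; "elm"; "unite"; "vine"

Group B, Group B, Group A, Group A

The simplest hypothesis consistent with all the labels is: ends with 'e'.
"quartz" — ends with 'z', hence Group B. "elm" — ends with 'm', hence Group B. "unite" — ends with 'e', hence Group A. "vine" — ends with 'e', hence Group A.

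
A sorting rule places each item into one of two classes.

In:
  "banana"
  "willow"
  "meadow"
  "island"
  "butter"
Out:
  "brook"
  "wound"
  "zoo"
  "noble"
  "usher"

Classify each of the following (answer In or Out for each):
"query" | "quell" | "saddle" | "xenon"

Out, Out, In, Out

'In' ⟺ even length.
"query": Out (length 5).
"quell": Out (length 5).
"saddle": In (length 6).
"xenon": Out (length 5).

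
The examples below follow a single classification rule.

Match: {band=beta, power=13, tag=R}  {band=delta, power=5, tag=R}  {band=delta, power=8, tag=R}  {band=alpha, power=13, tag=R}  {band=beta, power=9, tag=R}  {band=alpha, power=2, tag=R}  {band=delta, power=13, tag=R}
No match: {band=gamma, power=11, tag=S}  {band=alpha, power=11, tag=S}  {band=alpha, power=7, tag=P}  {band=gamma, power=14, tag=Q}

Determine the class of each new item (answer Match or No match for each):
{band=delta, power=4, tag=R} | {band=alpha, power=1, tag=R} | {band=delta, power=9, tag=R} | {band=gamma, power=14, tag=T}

The pattern is that an item is 'Match' exactly when: tag is R.
{band=delta, power=4, tag=R}: tag is R — has this property, so Match.
{band=alpha, power=1, tag=R}: tag is R — has this property, so Match.
{band=delta, power=9, tag=R}: tag is R — has this property, so Match.
{band=gamma, power=14, tag=T}: tag is T — does not pass, so No match.

Match, Match, Match, No match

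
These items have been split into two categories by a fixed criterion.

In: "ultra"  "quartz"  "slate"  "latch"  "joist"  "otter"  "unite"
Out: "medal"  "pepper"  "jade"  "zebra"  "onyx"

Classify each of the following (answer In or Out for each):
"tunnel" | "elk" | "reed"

Comparing the two groups points to one rule — contains 't'.

In, Out, Out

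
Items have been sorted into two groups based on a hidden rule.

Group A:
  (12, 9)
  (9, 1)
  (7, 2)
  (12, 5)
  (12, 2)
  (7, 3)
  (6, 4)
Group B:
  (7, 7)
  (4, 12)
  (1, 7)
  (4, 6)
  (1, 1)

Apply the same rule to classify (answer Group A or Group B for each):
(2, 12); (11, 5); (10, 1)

Group B, Group A, Group A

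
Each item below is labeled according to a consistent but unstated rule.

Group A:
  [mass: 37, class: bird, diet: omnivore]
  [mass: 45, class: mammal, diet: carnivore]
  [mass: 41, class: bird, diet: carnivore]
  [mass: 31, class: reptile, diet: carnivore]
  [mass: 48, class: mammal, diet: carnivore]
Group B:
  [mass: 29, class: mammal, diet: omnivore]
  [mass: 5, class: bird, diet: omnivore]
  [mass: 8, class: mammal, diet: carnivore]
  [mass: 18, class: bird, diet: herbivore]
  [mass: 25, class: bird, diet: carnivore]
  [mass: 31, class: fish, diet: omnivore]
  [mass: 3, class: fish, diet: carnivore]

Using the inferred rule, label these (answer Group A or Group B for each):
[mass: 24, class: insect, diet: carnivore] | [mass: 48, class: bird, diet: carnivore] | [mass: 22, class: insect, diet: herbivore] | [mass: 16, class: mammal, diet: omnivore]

Group B, Group A, Group B, Group B

The classifier is using: class is reptile OR mass ≥ 37.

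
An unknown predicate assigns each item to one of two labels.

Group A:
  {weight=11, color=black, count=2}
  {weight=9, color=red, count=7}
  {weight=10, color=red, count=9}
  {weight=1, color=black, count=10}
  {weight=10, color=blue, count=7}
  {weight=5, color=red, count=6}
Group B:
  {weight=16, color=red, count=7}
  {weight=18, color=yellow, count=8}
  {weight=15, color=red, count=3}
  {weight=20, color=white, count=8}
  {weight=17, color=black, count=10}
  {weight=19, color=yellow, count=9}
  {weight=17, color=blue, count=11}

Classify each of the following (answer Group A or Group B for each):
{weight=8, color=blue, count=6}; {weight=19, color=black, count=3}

The simplest hypothesis consistent with all the labels is: weight ≤ 11.
{weight=8, color=blue, count=6}: weight = 8 — meets the rule, so Group A.
{weight=19, color=black, count=3}: weight = 19 — does not pass, so Group B.

Group A, Group B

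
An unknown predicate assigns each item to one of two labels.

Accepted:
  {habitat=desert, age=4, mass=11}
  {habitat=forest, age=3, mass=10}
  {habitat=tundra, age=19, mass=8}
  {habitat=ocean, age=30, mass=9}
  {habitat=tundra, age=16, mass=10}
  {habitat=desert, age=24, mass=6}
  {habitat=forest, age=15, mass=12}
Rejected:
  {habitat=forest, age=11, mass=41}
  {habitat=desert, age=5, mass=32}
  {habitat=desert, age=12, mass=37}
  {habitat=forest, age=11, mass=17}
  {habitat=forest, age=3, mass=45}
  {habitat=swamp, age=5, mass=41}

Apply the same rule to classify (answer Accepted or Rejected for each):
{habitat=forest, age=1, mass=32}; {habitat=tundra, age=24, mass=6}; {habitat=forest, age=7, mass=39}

Rejected, Accepted, Rejected

The classifier is using: mass ≤ 12.
{habitat=forest, age=1, mass=32}: mass = 32 — does not pass, so Rejected. {habitat=tundra, age=24, mass=6}: mass = 6 — checks out, so Accepted. {habitat=forest, age=7, mass=39}: mass = 39 — does not pass, so Rejected.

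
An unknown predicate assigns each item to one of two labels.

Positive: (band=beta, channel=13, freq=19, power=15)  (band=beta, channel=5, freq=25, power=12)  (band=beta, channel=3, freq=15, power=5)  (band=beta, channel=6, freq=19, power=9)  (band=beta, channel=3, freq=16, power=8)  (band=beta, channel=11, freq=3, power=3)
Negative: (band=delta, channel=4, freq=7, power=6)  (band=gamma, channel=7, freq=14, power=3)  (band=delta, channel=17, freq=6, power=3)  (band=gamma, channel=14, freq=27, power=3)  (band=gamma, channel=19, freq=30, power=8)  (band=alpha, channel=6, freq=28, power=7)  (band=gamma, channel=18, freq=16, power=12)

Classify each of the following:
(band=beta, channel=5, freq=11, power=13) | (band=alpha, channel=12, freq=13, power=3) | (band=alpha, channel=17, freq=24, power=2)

Positive, Negative, Negative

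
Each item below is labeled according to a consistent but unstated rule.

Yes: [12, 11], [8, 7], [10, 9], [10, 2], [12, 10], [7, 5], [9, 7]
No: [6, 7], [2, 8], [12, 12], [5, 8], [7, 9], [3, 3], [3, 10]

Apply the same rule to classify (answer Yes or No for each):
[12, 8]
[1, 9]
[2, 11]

Yes, No, No

The classifier is using: first > second.
[12, 8]: 12 > 8, matches → Yes.
[1, 9]: 1 < 9, does not pass → No.
[2, 11]: 2 < 11, does not pass → No.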